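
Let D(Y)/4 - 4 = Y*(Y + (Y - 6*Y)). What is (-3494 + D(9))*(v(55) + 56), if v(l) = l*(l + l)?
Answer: -29150044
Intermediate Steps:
D(Y) = 16 - 16*Y**2 (D(Y) = 16 + 4*(Y*(Y + (Y - 6*Y))) = 16 + 4*(Y*(Y - 5*Y)) = 16 + 4*(Y*(-4*Y)) = 16 + 4*(-4*Y**2) = 16 - 16*Y**2)
v(l) = 2*l**2 (v(l) = l*(2*l) = 2*l**2)
(-3494 + D(9))*(v(55) + 56) = (-3494 + (16 - 16*9**2))*(2*55**2 + 56) = (-3494 + (16 - 16*81))*(2*3025 + 56) = (-3494 + (16 - 1296))*(6050 + 56) = (-3494 - 1280)*6106 = -4774*6106 = -29150044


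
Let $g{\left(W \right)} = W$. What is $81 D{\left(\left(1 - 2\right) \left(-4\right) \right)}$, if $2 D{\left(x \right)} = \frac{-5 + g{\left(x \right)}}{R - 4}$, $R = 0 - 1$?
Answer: $\frac{81}{10} \approx 8.1$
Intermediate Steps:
$R = -1$
$D{\left(x \right)} = \frac{1}{2} - \frac{x}{10}$ ($D{\left(x \right)} = \frac{\left(-5 + x\right) \frac{1}{-1 - 4}}{2} = \frac{\left(-5 + x\right) \frac{1}{-5}}{2} = \frac{\left(-5 + x\right) \left(- \frac{1}{5}\right)}{2} = \frac{1 - \frac{x}{5}}{2} = \frac{1}{2} - \frac{x}{10}$)
$81 D{\left(\left(1 - 2\right) \left(-4\right) \right)} = 81 \left(\frac{1}{2} - \frac{\left(1 - 2\right) \left(-4\right)}{10}\right) = 81 \left(\frac{1}{2} - \frac{\left(-1\right) \left(-4\right)}{10}\right) = 81 \left(\frac{1}{2} - \frac{2}{5}\right) = 81 \cdot \frac{1}{10} = \frac{81}{10}$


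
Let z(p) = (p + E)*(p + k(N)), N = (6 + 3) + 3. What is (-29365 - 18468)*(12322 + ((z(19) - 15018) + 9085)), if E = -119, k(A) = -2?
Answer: -224288937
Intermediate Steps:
N = 12 (N = 9 + 3 = 12)
z(p) = (-119 + p)*(-2 + p) (z(p) = (p - 119)*(p - 2) = (-119 + p)*(-2 + p))
(-29365 - 18468)*(12322 + ((z(19) - 15018) + 9085)) = (-29365 - 18468)*(12322 + (((238 + 19² - 121*19) - 15018) + 9085)) = -47833*(12322 + (((238 + 361 - 2299) - 15018) + 9085)) = -47833*(12322 + ((-1700 - 15018) + 9085)) = -47833*(12322 + (-16718 + 9085)) = -47833*(12322 - 7633) = -47833*4689 = -224288937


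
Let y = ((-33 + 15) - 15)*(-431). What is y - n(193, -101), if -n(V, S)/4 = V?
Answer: 14995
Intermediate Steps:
n(V, S) = -4*V
y = 14223 (y = (-18 - 15)*(-431) = -33*(-431) = 14223)
y - n(193, -101) = 14223 - (-4)*193 = 14223 - 1*(-772) = 14223 + 772 = 14995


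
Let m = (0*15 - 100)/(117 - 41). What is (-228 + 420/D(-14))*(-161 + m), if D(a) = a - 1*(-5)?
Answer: 847072/19 ≈ 44583.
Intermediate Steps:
D(a) = 5 + a (D(a) = a + 5 = 5 + a)
m = -25/19 (m = (0 - 100)/76 = -100*1/76 = -25/19 ≈ -1.3158)
(-228 + 420/D(-14))*(-161 + m) = (-228 + 420/(5 - 14))*(-161 - 25/19) = (-228 + 420/(-9))*(-3084/19) = (-228 + 420*(-⅑))*(-3084/19) = (-228 - 140/3)*(-3084/19) = -824/3*(-3084/19) = 847072/19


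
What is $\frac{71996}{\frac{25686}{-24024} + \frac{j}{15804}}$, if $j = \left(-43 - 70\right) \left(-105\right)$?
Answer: $- \frac{189827101464}{839561} \approx -2.261 \cdot 10^{5}$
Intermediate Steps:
$j = 11865$ ($j = \left(-113\right) \left(-105\right) = 11865$)
$\frac{71996}{\frac{25686}{-24024} + \frac{j}{15804}} = \frac{71996}{\frac{25686}{-24024} + \frac{11865}{15804}} = \frac{71996}{25686 \left(- \frac{1}{24024}\right) + 11865 \cdot \frac{1}{15804}} = \frac{71996}{- \frac{4281}{4004} + \frac{3955}{5268}} = \frac{71996}{- \frac{839561}{2636634}} = 71996 \left(- \frac{2636634}{839561}\right) = - \frac{189827101464}{839561}$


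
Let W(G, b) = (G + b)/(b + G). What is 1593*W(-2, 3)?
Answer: 1593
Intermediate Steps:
W(G, b) = 1 (W(G, b) = (G + b)/(G + b) = 1)
1593*W(-2, 3) = 1593*1 = 1593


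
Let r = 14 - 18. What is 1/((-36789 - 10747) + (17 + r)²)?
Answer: -1/47367 ≈ -2.1112e-5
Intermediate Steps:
r = -4
1/((-36789 - 10747) + (17 + r)²) = 1/((-36789 - 10747) + (17 - 4)²) = 1/(-47536 + 13²) = 1/(-47536 + 169) = 1/(-47367) = -1/47367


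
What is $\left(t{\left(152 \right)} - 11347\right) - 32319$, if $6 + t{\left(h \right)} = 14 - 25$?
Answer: $-43683$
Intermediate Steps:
$t{\left(h \right)} = -17$ ($t{\left(h \right)} = -6 + \left(14 - 25\right) = -6 - 11 = -17$)
$\left(t{\left(152 \right)} - 11347\right) - 32319 = \left(-17 - 11347\right) - 32319 = -11364 - 32319 = -43683$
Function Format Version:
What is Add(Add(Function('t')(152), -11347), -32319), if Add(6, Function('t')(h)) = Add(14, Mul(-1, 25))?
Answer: -43683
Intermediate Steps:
Function('t')(h) = -17 (Function('t')(h) = Add(-6, Add(14, Mul(-1, 25))) = Add(-6, Add(14, -25)) = Add(-6, -11) = -17)
Add(Add(Function('t')(152), -11347), -32319) = Add(Add(-17, -11347), -32319) = Add(-11364, -32319) = -43683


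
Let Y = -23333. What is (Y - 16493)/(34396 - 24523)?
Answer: -39826/9873 ≈ -4.0338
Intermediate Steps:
(Y - 16493)/(34396 - 24523) = (-23333 - 16493)/(34396 - 24523) = -39826/9873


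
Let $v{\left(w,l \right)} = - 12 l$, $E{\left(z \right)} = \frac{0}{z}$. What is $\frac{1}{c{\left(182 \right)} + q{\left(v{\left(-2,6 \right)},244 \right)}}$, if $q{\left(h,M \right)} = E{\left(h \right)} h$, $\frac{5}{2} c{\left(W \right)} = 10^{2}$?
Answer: $\frac{1}{40} \approx 0.025$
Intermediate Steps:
$c{\left(W \right)} = 40$ ($c{\left(W \right)} = \frac{2 \cdot 10^{2}}{5} = \frac{2}{5} \cdot 100 = 40$)
$E{\left(z \right)} = 0$
$q{\left(h,M \right)} = 0$ ($q{\left(h,M \right)} = 0 h = 0$)
$\frac{1}{c{\left(182 \right)} + q{\left(v{\left(-2,6 \right)},244 \right)}} = \frac{1}{40 + 0} = \frac{1}{40}$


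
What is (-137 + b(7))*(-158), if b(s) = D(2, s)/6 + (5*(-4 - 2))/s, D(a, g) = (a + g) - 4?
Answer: 466021/21 ≈ 22191.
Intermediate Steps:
D(a, g) = -4 + a + g
b(s) = -⅓ - 30/s + s/6 (b(s) = (-4 + 2 + s)/6 + (5*(-4 - 2))/s = (-2 + s)*(⅙) + (5*(-6))/s = (-⅓ + s/6) - 30/s = -⅓ - 30/s + s/6)
(-137 + b(7))*(-158) = (-137 + (⅙)*(-180 + 7*(-2 + 7))/7)*(-158) = (-137 + (⅙)*(⅐)*(-180 + 7*5))*(-158) = (-137 + (⅙)*(⅐)*(-180 + 35))*(-158) = (-137 + (⅙)*(⅐)*(-145))*(-158) = (-137 - 145/42)*(-158) = -5899/42*(-158) = 466021/21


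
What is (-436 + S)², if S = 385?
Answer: 2601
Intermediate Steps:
(-436 + S)² = (-436 + 385)² = (-51)² = 2601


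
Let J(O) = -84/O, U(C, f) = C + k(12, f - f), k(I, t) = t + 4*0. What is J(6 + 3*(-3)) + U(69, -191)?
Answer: 97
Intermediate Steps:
k(I, t) = t (k(I, t) = t + 0 = t)
U(C, f) = C (U(C, f) = C + (f - f) = C + 0 = C)
J(6 + 3*(-3)) + U(69, -191) = -84/(6 + 3*(-3)) + 69 = -84/(6 - 9) + 69 = -84/(-3) + 69 = -84*(-1/3) + 69 = 28 + 69 = 97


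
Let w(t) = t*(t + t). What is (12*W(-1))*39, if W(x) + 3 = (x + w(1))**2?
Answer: -936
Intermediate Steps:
w(t) = 2*t**2 (w(t) = t*(2*t) = 2*t**2)
W(x) = -3 + (2 + x)**2 (W(x) = -3 + (x + 2*1**2)**2 = -3 + (x + 2*1)**2 = -3 + (x + 2)**2 = -3 + (2 + x)**2)
(12*W(-1))*39 = (12*(-3 + (2 - 1)**2))*39 = (12*(-3 + 1**2))*39 = (12*(-3 + 1))*39 = (12*(-2))*39 = -24*39 = -936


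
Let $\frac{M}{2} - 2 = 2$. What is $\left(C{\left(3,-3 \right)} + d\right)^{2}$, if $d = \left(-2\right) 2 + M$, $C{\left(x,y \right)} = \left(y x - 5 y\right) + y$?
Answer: $49$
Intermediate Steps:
$M = 8$ ($M = 4 + 2 \cdot 2 = 4 + 4 = 8$)
$C{\left(x,y \right)} = - 4 y + x y$ ($C{\left(x,y \right)} = \left(x y - 5 y\right) + y = \left(- 5 y + x y\right) + y = - 4 y + x y$)
$d = 4$ ($d = \left(-2\right) 2 + 8 = -4 + 8 = 4$)
$\left(C{\left(3,-3 \right)} + d\right)^{2} = \left(- 3 \left(-4 + 3\right) + 4\right)^{2} = \left(\left(-3\right) \left(-1\right) + 4\right)^{2} = \left(3 + 4\right)^{2} = 7^{2} = 49$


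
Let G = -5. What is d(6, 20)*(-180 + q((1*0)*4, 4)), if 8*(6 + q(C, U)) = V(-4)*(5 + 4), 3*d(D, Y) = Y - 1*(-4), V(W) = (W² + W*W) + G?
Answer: -1245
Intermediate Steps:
V(W) = -5 + 2*W² (V(W) = (W² + W*W) - 5 = (W² + W²) - 5 = 2*W² - 5 = -5 + 2*W²)
d(D, Y) = 4/3 + Y/3 (d(D, Y) = (Y - 1*(-4))/3 = (Y + 4)/3 = (4 + Y)/3 = 4/3 + Y/3)
q(C, U) = 195/8 (q(C, U) = -6 + ((-5 + 2*(-4)²)*(5 + 4))/8 = -6 + ((-5 + 2*16)*9)/8 = -6 + ((-5 + 32)*9)/8 = -6 + (27*9)/8 = -6 + (⅛)*243 = -6 + 243/8 = 195/8)
d(6, 20)*(-180 + q((1*0)*4, 4)) = (4/3 + (⅓)*20)*(-180 + 195/8) = (4/3 + 20/3)*(-1245/8) = 8*(-1245/8) = -1245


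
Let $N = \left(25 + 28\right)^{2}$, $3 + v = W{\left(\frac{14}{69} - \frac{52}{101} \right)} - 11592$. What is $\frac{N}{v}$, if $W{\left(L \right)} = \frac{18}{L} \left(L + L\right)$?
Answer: $- \frac{2809}{11559} \approx -0.24301$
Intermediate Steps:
$W{\left(L \right)} = 36$ ($W{\left(L \right)} = \frac{18}{L} 2 L = 36$)
$v = -11559$ ($v = -3 + \left(36 - 11592\right) = -3 - 11556 = -11559$)
$N = 2809$ ($N = 53^{2} = 2809$)
$\frac{N}{v} = \frac{2809}{-11559} = 2809 \left(- \frac{1}{11559}\right) = - \frac{2809}{11559}$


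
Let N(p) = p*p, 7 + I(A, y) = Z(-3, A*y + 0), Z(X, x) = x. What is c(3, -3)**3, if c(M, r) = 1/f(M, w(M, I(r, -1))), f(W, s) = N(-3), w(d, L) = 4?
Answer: 1/729 ≈ 0.0013717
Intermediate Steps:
I(A, y) = -7 + A*y (I(A, y) = -7 + (A*y + 0) = -7 + A*y)
N(p) = p**2
f(W, s) = 9 (f(W, s) = (-3)**2 = 9)
c(M, r) = 1/9
c(3, -3)**3 = (1/9)**3 = 1/729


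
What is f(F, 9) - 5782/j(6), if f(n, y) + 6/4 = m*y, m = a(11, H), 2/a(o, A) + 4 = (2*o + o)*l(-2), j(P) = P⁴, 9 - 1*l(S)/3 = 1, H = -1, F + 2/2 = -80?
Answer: -758095/127656 ≈ -5.9386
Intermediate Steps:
F = -81 (F = -1 - 80 = -81)
l(S) = 24 (l(S) = 27 - 3*1 = 27 - 3 = 24)
a(o, A) = 2/(-4 + 72*o) (a(o, A) = 2/(-4 + (2*o + o)*24) = 2/(-4 + (3*o)*24) = 2/(-4 + 72*o))
m = 1/394 (m = 1/(2*(-1 + 18*11)) = 1/(2*(-1 + 198)) = (½)/197 = (½)*(1/197) = 1/394 ≈ 0.0025381)
f(n, y) = -3/2 + y/394
f(F, 9) - 5782/j(6) = (-3/2 + (1/394)*9) - 5782/(6⁴) = (-3/2 + 9/394) - 5782/1296 = -291/197 - 5782/1296 = -291/197 - 1*2891/648 = -291/197 - 2891/648 = -758095/127656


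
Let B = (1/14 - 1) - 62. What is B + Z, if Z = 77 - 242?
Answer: -3191/14 ≈ -227.93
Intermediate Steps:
Z = -165
B = -881/14 (B = (1/14 - 1) - 62 = -13/14 - 62 = -881/14 ≈ -62.929)
B + Z = -881/14 - 165 = -3191/14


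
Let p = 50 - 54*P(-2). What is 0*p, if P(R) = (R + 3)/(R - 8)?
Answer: 0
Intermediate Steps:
P(R) = (3 + R)/(-8 + R)
p = 277/5 (p = 50 - 54*(3 - 2)/(-8 - 2) = 50 - 54/(-10) = 50 - (-27)/5 = 50 - 54*(-⅒) = 50 + 27/5 = 277/5 ≈ 55.400)
0*p = 0*(277/5) = 0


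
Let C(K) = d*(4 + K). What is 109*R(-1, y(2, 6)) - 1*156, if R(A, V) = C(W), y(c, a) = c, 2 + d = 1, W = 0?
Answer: -592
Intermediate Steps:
d = -1 (d = -2 + 1 = -1)
C(K) = -4 - K (C(K) = -(4 + K) = -4 - K)
R(A, V) = -4 (R(A, V) = -4 - 1*0 = -4 + 0 = -4)
109*R(-1, y(2, 6)) - 1*156 = 109*(-4) - 1*156 = -436 - 156 = -592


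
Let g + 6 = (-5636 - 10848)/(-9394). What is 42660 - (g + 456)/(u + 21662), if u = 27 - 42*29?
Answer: 4101854441528/96152287 ≈ 42660.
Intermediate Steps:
u = -1191 (u = 27 - 1218 = -1191)
g = -19940/4697 (g = -6 + (-5636 - 10848)/(-9394) = -6 - 16484*(-1/9394) = -6 + 8242/4697 = -19940/4697 ≈ -4.2453)
42660 - (g + 456)/(u + 21662) = 42660 - (-19940/4697 + 456)/(-1191 + 21662) = 42660 - 2121892/(4697*20471) = 42660 - 1*2121892/96152287 = 42660 - 2121892/96152287 = 4101854441528/96152287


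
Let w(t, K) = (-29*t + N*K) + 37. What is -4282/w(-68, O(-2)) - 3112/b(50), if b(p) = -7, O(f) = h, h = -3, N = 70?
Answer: 795502/1799 ≈ 442.19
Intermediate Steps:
O(f) = -3
w(t, K) = 37 - 29*t + 70*K (w(t, K) = (-29*t + 70*K) + 37 = 37 - 29*t + 70*K)
-4282/w(-68, O(-2)) - 3112/b(50) = -4282/(37 - 29*(-68) + 70*(-3)) - 3112/(-7) = -4282/(37 + 1972 - 210) - 3112*(-⅐) = -4282/1799 + 3112/7 = 795502/1799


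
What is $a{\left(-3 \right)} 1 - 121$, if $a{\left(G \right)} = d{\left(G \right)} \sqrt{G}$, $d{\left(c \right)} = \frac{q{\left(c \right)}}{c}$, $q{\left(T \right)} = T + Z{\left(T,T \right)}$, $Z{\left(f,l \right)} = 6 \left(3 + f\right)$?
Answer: $-121 + i \sqrt{3} \approx -121.0 + 1.732 i$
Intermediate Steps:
$Z{\left(f,l \right)} = 18 + 6 f$
$q{\left(T \right)} = 18 + 7 T$ ($q{\left(T \right)} = T + \left(18 + 6 T\right) = 18 + 7 T$)
$d{\left(c \right)} = \frac{18 + 7 c}{c}$
$a{\left(G \right)} = \sqrt{G} \left(7 + \frac{18}{G}\right)$ ($a{\left(G \right)} = \left(7 + \frac{18}{G}\right) \sqrt{G} = \sqrt{G} \left(7 + \frac{18}{G}\right)$)
$a{\left(-3 \right)} 1 - 121 = \frac{18 + 7 \left(-3\right)}{i \sqrt{3}} \cdot 1 - 121 = - \frac{i \sqrt{3}}{3} \left(18 - 21\right) 1 - 121 = - \frac{i \sqrt{3}}{3} \left(-3\right) 1 - 121 = i \sqrt{3} \cdot 1 - 121 = i \sqrt{3} - 121 = -121 + i \sqrt{3}$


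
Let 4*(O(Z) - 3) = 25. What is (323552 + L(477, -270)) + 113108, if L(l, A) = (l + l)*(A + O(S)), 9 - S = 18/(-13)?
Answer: 375809/2 ≈ 1.8790e+5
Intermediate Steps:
S = 135/13 (S = 9 - 18/(-13) = 9 - 18*(-1)/13 = 9 - 1*(-18/13) = 9 + 18/13 = 135/13 ≈ 10.385)
O(Z) = 37/4 (O(Z) = 3 + (¼)*25 = 3 + 25/4 = 37/4)
L(l, A) = 2*l*(37/4 + A) (L(l, A) = (l + l)*(A + 37/4) = (2*l)*(37/4 + A) = 2*l*(37/4 + A))
(323552 + L(477, -270)) + 113108 = (323552 + (½)*477*(37 + 4*(-270))) + 113108 = (323552 + (½)*477*(37 - 1080)) + 113108 = (323552 + (½)*477*(-1043)) + 113108 = (323552 - 497511/2) + 113108 = 149593/2 + 113108 = 375809/2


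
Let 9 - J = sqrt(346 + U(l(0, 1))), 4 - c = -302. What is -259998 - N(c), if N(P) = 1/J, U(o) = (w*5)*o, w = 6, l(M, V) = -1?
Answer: -61099521/235 + 2*sqrt(79)/235 ≈ -2.6000e+5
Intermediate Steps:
c = 306 (c = 4 - 1*(-302) = 4 + 302 = 306)
U(o) = 30*o (U(o) = (6*5)*o = 30*o)
J = 9 - 2*sqrt(79) (J = 9 - sqrt(346 + 30*(-1)) = 9 - sqrt(346 - 30) = 9 - sqrt(316) = 9 - 2*sqrt(79) ≈ -8.7764)
N(P) = 1/(9 - 2*sqrt(79))
-259998 - N(c) = -259998 - (-9/235 - 2*sqrt(79)/235) = -259998 + (9/235 + 2*sqrt(79)/235) = -61099521/235 + 2*sqrt(79)/235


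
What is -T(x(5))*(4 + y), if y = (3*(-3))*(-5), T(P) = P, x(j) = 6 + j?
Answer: -539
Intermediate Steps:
y = 45 (y = -9*(-5) = 45)
-T(x(5))*(4 + y) = -(6 + 5)*(4 + 45) = -11*49 = -1*539 = -539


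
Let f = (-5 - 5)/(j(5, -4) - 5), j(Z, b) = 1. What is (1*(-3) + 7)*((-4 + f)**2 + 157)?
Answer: 637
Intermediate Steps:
f = 5/2 (f = (-5 - 5)/(1 - 5) = -10/(-4) = -10*(-1/4) = 5/2 ≈ 2.5000)
(1*(-3) + 7)*((-4 + f)**2 + 157) = (1*(-3) + 7)*((-4 + 5/2)**2 + 157) = (-3 + 7)*((-3/2)**2 + 157) = 4*(9/4 + 157) = 4*(637/4) = 637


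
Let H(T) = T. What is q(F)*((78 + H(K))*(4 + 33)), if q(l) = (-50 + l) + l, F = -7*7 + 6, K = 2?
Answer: -402560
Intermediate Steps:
F = -43 (F = -49 + 6 = -43)
q(l) = -50 + 2*l
q(F)*((78 + H(K))*(4 + 33)) = (-50 + 2*(-43))*((78 + 2)*(4 + 33)) = (-50 - 86)*(80*37) = -136*2960 = -402560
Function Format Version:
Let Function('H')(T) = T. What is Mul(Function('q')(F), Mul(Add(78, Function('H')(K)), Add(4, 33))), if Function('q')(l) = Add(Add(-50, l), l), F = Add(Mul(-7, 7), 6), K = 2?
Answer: -402560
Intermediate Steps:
F = -43 (F = Add(-49, 6) = -43)
Function('q')(l) = Add(-50, Mul(2, l))
Mul(Function('q')(F), Mul(Add(78, Function('H')(K)), Add(4, 33))) = Mul(Add(-50, Mul(2, -43)), Mul(Add(78, 2), Add(4, 33))) = Mul(Add(-50, -86), Mul(80, 37)) = Mul(-136, 2960) = -402560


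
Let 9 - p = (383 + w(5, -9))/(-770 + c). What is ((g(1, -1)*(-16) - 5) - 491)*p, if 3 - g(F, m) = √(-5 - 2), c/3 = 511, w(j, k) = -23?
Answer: -3539808/763 + 104112*I*√7/763 ≈ -4639.3 + 361.02*I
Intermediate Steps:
c = 1533 (c = 3*511 = 1533)
g(F, m) = 3 - I*√7 (g(F, m) = 3 - √(-5 - 2) = 3 - √(-7) = 3 - I*√7)
p = 6507/763 (p = 9 - (383 - 23)/(-770 + 1533) = 9 - 360/763 = 6507/763 ≈ 8.5282)
((g(1, -1)*(-16) - 5) - 491)*p = (((3 - I*√7)*(-16) - 5) - 491)*(6507/763) = (((-48 + 16*I*√7) - 5) - 491)*(6507/763) = ((-53 + 16*I*√7) - 491)*(6507/763) = (-544 + 16*I*√7)*(6507/763) = -3539808/763 + 104112*I*√7/763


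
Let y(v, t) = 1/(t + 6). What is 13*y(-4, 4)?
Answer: 13/10 ≈ 1.3000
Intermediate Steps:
y(v, t) = 1/(6 + t)
13*y(-4, 4) = 13/(6 + 4) = 13/10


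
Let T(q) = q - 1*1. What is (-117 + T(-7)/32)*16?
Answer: -1876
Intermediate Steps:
T(q) = -1 + q (T(q) = q - 1 = -1 + q)
(-117 + T(-7)/32)*16 = (-117 + (-1 - 7)/32)*16 = (-117 - 8*1/32)*16 = (-117 - ¼)*16 = -469/4*16 = -1876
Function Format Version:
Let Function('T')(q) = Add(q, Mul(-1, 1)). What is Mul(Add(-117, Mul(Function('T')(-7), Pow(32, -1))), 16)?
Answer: -1876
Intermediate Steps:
Function('T')(q) = Add(-1, q) (Function('T')(q) = Add(q, -1) = Add(-1, q))
Mul(Add(-117, Mul(Function('T')(-7), Pow(32, -1))), 16) = Mul(Add(-117, Mul(Add(-1, -7), Pow(32, -1))), 16) = Mul(Add(-117, Mul(-8, Rational(1, 32))), 16) = Mul(Add(-117, Rational(-1, 4)), 16) = Mul(Rational(-469, 4), 16) = -1876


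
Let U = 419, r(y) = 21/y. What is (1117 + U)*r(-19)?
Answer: -32256/19 ≈ -1697.7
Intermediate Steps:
(1117 + U)*r(-19) = (1117 + 419)*(21/(-19)) = 1536*(21*(-1/19)) = 1536*(-21/19) = -32256/19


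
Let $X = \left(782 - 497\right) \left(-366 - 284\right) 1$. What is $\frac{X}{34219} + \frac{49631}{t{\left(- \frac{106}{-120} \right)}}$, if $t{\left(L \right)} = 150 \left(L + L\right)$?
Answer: $\frac{86801681}{477265} \approx 181.87$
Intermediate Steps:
$X = -185250$ ($X = 285 \left(-650\right) 1 = \left(-185250\right) 1 = -185250$)
$t{\left(L \right)} = 300 L$ ($t{\left(L \right)} = 150 \cdot 2 L = 300 L$)
$\frac{X}{34219} + \frac{49631}{t{\left(- \frac{106}{-120} \right)}} = - \frac{185250}{34219} + \frac{49631}{300 \left(- \frac{106}{-120}\right)} = \left(-185250\right) \frac{1}{34219} + \frac{49631}{300 \left(\left(-106\right) \left(- \frac{1}{120}\right)\right)} = - \frac{9750}{1801} + \frac{49631}{300 \cdot \frac{53}{60}} = - \frac{9750}{1801} + \frac{49631}{265} = \frac{86801681}{477265}$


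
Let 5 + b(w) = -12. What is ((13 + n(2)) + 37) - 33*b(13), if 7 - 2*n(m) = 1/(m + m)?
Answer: 4915/8 ≈ 614.38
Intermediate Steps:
n(m) = 7/2 - 1/(4*m) (n(m) = 7/2 - 1/(2*(m + m)) = 7/2 - 1/(2*m)/2 = 7/2 - 1/(4*m))
b(w) = -17 (b(w) = -5 - 12 = -17)
((13 + n(2)) + 37) - 33*b(13) = ((13 + (¼)*(-1 + 14*2)/2) + 37) - 33*(-17) = ((13 + (¼)*(½)*(-1 + 28)) + 37) + 561 = ((13 + (¼)*(½)*27) + 37) + 561 = ((13 + 27/8) + 37) + 561 = (131/8 + 37) + 561 = 427/8 + 561 = 4915/8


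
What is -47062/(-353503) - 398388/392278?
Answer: -61184982964/69335724917 ≈ -0.88245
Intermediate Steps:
-47062/(-353503) - 398388/392278 = -47062*(-1/353503) - 398388*1/392278 = 47062/353503 - 199194/196139 = -61184982964/69335724917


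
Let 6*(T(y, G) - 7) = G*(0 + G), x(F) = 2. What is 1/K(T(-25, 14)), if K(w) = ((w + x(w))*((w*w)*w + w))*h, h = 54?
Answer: 3/421557500 ≈ 7.1165e-9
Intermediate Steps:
T(y, G) = 7 + G²/6 (T(y, G) = 7 + (G*(0 + G))/6 = 7 + (G*G)/6 = 7 + G²/6)
K(w) = 54*(2 + w)*(w + w³) (K(w) = ((w + 2)*((w*w)*w + w))*54 = ((2 + w)*(w²*w + w))*54 = ((2 + w)*(w³ + w))*54 = ((2 + w)*(w + w³))*54 = 54*(2 + w)*(w + w³))
1/K(T(-25, 14)) = 1/(54*(7 + (⅙)*14²)*(2 + (7 + (⅙)*14²) + (7 + (⅙)*14²)³ + 2*(7 + (⅙)*14²)²)) = 1/(54*(7 + (⅙)*196)*(2 + (7 + (⅙)*196) + (7 + (⅙)*196)³ + 2*(7 + (⅙)*196)²)) = 1/(54*(7 + 98/3)*(2 + (7 + 98/3) + (7 + 98/3)³ + 2*(7 + 98/3)²)) = 1/(54*(119/3)*(2 + 119/3 + (119/3)³ + 2*(119/3)²)) = 1/(54*(119/3)*(2 + 119/3 + 1685159/27 + 2*(14161/9))) = 1/(54*(119/3)*(2 + 119/3 + 1685159/27 + 28322/9)) = 1/(54*(119/3)*(1771250/27)) = 1/(421557500/3) = 3/421557500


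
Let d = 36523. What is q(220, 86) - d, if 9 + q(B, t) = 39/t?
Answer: -3141713/86 ≈ -36532.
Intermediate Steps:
q(B, t) = -9 + 39/t
q(220, 86) - d = (-9 + 39/86) - 1*36523 = (-9 + 39*(1/86)) - 36523 = (-9 + 39/86) - 36523 = -735/86 - 36523 = -3141713/86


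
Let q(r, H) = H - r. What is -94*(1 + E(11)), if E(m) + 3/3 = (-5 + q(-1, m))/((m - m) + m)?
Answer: -658/11 ≈ -59.818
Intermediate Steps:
E(m) = -1 + (-4 + m)/m (E(m) = -1 + (-5 + (m - 1*(-1)))/((m - m) + m) = -1 + (-5 + (m + 1))/(0 + m) = -1 + (-5 + (1 + m))/m = -1 + (-4 + m)/m)
-94*(1 + E(11)) = -94*(1 - 4/11) = -94*7/11 = -658/11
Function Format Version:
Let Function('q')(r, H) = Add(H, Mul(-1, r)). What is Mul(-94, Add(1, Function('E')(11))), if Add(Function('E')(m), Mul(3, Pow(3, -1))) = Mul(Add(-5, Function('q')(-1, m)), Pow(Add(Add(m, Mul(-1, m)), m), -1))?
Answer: Rational(-658, 11) ≈ -59.818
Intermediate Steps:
Function('E')(m) = Add(-1, Mul(Pow(m, -1), Add(-4, m))) (Function('E')(m) = Add(-1, Mul(Add(-5, Add(m, Mul(-1, -1))), Pow(Add(Add(m, Mul(-1, m)), m), -1))) = Add(-1, Mul(Add(-5, Add(m, 1)), Pow(Add(0, m), -1))) = Add(-1, Mul(Add(-5, Add(1, m)), Pow(m, -1))) = Add(-1, Mul(Add(-4, m), Pow(m, -1))) = Add(-1, Mul(Pow(m, -1), Add(-4, m))))
Mul(-94, Add(1, Function('E')(11))) = Mul(-94, Add(1, Mul(-4, Pow(11, -1)))) = Mul(-94, Add(1, Mul(-4, Rational(1, 11)))) = Mul(-94, Add(1, Rational(-4, 11))) = Mul(-94, Rational(7, 11)) = Rational(-658, 11)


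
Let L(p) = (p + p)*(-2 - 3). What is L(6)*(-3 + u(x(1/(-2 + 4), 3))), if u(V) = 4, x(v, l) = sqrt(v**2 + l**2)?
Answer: -60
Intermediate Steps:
x(v, l) = sqrt(l**2 + v**2)
L(p) = -10*p (L(p) = (2*p)*(-5) = -10*p)
L(6)*(-3 + u(x(1/(-2 + 4), 3))) = (-10*6)*(-3 + 4) = -60*1 = -60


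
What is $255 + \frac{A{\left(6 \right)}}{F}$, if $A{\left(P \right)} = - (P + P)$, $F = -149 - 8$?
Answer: $\frac{40047}{157} \approx 255.08$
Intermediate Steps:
$F = -157$ ($F = -149 - 8 = -157$)
$A{\left(P \right)} = - 2 P$
$255 + \frac{A{\left(6 \right)}}{F} = 255 + \frac{\left(-2\right) 6}{-157} = 255 - - \frac{12}{157} = 255 + \frac{12}{157} = \frac{40047}{157}$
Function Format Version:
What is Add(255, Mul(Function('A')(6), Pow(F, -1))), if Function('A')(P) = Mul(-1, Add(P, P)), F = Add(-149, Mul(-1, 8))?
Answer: Rational(40047, 157) ≈ 255.08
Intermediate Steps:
F = -157 (F = Add(-149, -8) = -157)
Function('A')(P) = Mul(-2, P) (Function('A')(P) = Mul(-1, Mul(2, P)) = Mul(-2, P))
Add(255, Mul(Function('A')(6), Pow(F, -1))) = Add(255, Mul(Mul(-2, 6), Pow(-157, -1))) = Add(255, Mul(-12, Rational(-1, 157))) = Add(255, Rational(12, 157)) = Rational(40047, 157)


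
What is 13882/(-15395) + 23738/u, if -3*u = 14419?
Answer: -1296504088/221980505 ≈ -5.8406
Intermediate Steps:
u = -14419/3 (u = -⅓*14419 = -14419/3 ≈ -4806.3)
13882/(-15395) + 23738/u = 13882/(-15395) + 23738/(-14419/3) = 13882*(-1/15395) + 23738*(-3/14419) = -13882/15395 - 71214/14419 = -1296504088/221980505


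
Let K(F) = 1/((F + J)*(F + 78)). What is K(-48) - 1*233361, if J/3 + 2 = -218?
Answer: -4956587641/21240 ≈ -2.3336e+5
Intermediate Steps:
J = -660 (J = -6 + 3*(-218) = -6 - 654 = -660)
K(F) = 1/((-660 + F)*(78 + F)) (K(F) = 1/((F - 660)*(F + 78)) = 1/((-660 + F)*(78 + F)))
K(-48) - 1*233361 = 1/(-51480 + (-48)**2 - 582*(-48)) - 1*233361 = 1/(-51480 + 2304 + 27936) - 233361 = 1/(-21240) - 233361 = -1/21240 - 233361 = -4956587641/21240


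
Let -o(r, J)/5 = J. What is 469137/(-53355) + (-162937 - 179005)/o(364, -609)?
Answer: -262304501/2166213 ≈ -121.09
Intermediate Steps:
o(r, J) = -5*J
469137/(-53355) + (-162937 - 179005)/o(364, -609) = 469137/(-53355) + (-162937 - 179005)/((-5*(-609))) = 469137*(-1/53355) - 341942/3045 = -156379/17785 - 341942*1/3045 = -156379/17785 - 341942/3045 = -262304501/2166213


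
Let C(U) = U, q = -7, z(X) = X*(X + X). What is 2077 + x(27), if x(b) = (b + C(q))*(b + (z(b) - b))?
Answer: 31237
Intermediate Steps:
z(X) = 2*X**2 (z(X) = X*(2*X) = 2*X**2)
x(b) = 2*b**2*(-7 + b) (x(b) = (b - 7)*(b + (2*b**2 - b)) = (-7 + b)*(b + (-b + 2*b**2)) = (-7 + b)*(2*b**2) = 2*b**2*(-7 + b))
2077 + x(27) = 2077 + 2*27**2*(-7 + 27) = 2077 + 2*729*20 = 2077 + 29160 = 31237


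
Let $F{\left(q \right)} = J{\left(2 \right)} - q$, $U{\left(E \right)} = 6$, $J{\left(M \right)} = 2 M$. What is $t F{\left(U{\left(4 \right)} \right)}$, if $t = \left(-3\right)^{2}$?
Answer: $-18$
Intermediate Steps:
$F{\left(q \right)} = 4 - q$ ($F{\left(q \right)} = 2 \cdot 2 - q = 4 - q$)
$t = 9$
$t F{\left(U{\left(4 \right)} \right)} = 9 \left(4 - 6\right) = 9 \left(-2\right) = -18$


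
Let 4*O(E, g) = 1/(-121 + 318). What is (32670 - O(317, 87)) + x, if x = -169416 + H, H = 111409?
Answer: -19965557/788 ≈ -25337.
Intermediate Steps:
O(E, g) = 1/788 (O(E, g) = 1/(4*(-121 + 318)) = (¼)/197 = (¼)*(1/197) = 1/788)
x = -58007 (x = -169416 + 111409 = -58007)
(32670 - O(317, 87)) + x = (32670 - 1*1/788) - 58007 = (32670 - 1/788) - 58007 = 25743959/788 - 58007 = -19965557/788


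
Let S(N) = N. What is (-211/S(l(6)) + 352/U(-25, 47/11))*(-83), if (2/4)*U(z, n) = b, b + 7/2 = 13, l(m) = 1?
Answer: 303531/19 ≈ 15975.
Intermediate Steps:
b = 19/2 (b = -7/2 + 13 = 19/2 ≈ 9.5000)
U(z, n) = 19 (U(z, n) = 2*(19/2) = 19)
(-211/S(l(6)) + 352/U(-25, 47/11))*(-83) = (-211/1 + 352/19)*(-83) = (-211*1 + 352*(1/19))*(-83) = (-211 + 352/19)*(-83) = -3657/19*(-83) = 303531/19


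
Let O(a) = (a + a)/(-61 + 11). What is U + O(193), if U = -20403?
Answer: -510268/25 ≈ -20411.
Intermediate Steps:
O(a) = -a/25 (O(a) = (2*a)/(-50) = (2*a)*(-1/50) = -a/25)
U + O(193) = -20403 - 1/25*193 = -20403 - 193/25 = -510268/25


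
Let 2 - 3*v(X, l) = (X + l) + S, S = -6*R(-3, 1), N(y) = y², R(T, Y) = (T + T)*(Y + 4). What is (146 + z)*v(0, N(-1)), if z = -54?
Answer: -16468/3 ≈ -5489.3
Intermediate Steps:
R(T, Y) = 2*T*(4 + Y) (R(T, Y) = (2*T)*(4 + Y) = 2*T*(4 + Y))
S = 180 (S = -12*(-3)*(4 + 1) = -12*(-3)*5 = -6*(-30) = 180)
v(X, l) = -178/3 - X/3 - l/3 (v(X, l) = ⅔ - ((X + l) + 180)/3 = ⅔ - (180 + X + l)/3 = ⅔ + (-60 - X/3 - l/3) = -178/3 - X/3 - l/3)
(146 + z)*v(0, N(-1)) = (146 - 54)*(-178/3 - ⅓*0 - ⅓*(-1)²) = 92*(-178/3 + 0 - ⅓*1) = 92*(-178/3 + 0 - ⅓) = 92*(-179/3) = -16468/3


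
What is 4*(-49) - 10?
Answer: -206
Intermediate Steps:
4*(-49) - 10 = -196 - 10 = -206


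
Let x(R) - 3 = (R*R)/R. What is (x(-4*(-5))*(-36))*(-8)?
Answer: 6624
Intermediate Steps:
x(R) = 3 + R (x(R) = 3 + (R*R)/R = 3 + R**2/R = 3 + R)
(x(-4*(-5))*(-36))*(-8) = ((3 - 4*(-5))*(-36))*(-8) = ((3 + 20)*(-36))*(-8) = (23*(-36))*(-8) = -828*(-8) = 6624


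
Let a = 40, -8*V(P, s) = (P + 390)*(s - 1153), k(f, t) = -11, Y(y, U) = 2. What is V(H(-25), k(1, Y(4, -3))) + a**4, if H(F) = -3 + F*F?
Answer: 2707246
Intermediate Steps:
H(F) = -3 + F**2
V(P, s) = -(-1153 + s)*(390 + P)/8 (V(P, s) = -(P + 390)*(s - 1153)/8 = -(390 + P)*(-1153 + s)/8 = -(-1153 + s)*(390 + P)/8)
V(H(-25), k(1, Y(4, -3))) + a**4 = (224835/4 - 195/4*(-11) + 1153*(-3 + (-25)**2)/8 - 1/8*(-3 + (-25)**2)*(-11)) + 40**4 = (224835/4 + 2145/4 + 1153*(-3 + 625)/8 - 1/8*(-3 + 625)*(-11)) + 2560000 = (224835/4 + 2145/4 + (1153/8)*622 - 1/8*622*(-11)) + 2560000 = (224835/4 + 2145/4 + 358583/4 + 3421/4) + 2560000 = 147246 + 2560000 = 2707246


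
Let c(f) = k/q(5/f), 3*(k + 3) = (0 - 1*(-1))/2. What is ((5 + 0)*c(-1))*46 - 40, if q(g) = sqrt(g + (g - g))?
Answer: -40 + 391*I*sqrt(5)/3 ≈ -40.0 + 291.43*I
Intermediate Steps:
k = -17/6 (k = -3 + ((0 - 1*(-1))/2)/3 = -3 + ((0 + 1)*(1/2))/3 = -3 + (1*(1/2))/3 = -3 + (1/3)*(1/2) = -3 + 1/6 = -17/6 ≈ -2.8333)
q(g) = sqrt(g) (q(g) = sqrt(g + 0) = sqrt(g))
c(f) = -17*sqrt(5)/(30*sqrt(1/f)) (c(f) = -17*sqrt(5)/(5*sqrt(1/f))/6 = -17*sqrt(5)/(30*sqrt(1/f)))
((5 + 0)*c(-1))*46 - 40 = ((5 + 0)*(-17*sqrt(5)/(30*sqrt(1/(-1)))))*46 - 40 = (5*(-17*sqrt(5)/(30*sqrt(-1))))*46 - 40 = (5*(-17*sqrt(5)*(-I)/30))*46 - 40 = (5*(17*I*sqrt(5)/30))*46 - 40 = (17*I*sqrt(5)/6)*46 - 40 = 391*I*sqrt(5)/3 - 40 = -40 + 391*I*sqrt(5)/3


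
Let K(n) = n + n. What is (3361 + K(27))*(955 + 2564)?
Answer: 12017385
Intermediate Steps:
K(n) = 2*n
(3361 + K(27))*(955 + 2564) = (3361 + 2*27)*(955 + 2564) = (3361 + 54)*3519 = 3415*3519 = 12017385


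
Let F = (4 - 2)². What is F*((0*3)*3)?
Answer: 0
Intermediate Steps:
F = 4 (F = 2² = 4)
F*((0*3)*3) = 4*((0*3)*3) = 4*(0*3) = 4*0 = 0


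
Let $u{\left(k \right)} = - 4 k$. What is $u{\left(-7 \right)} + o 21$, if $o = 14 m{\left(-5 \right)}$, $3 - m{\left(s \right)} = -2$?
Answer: $1498$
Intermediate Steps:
$m{\left(s \right)} = 5$ ($m{\left(s \right)} = 3 - -2 = 3 + 2 = 5$)
$o = 70$ ($o = 14 \cdot 5 = 70$)
$u{\left(-7 \right)} + o 21 = \left(-4\right) \left(-7\right) + 70 \cdot 21 = 28 + 1470 = 1498$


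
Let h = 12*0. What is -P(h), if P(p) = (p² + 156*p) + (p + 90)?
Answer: -90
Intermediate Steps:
h = 0
P(p) = 90 + p² + 157*p (P(p) = (p² + 156*p) + (90 + p) = 90 + p² + 157*p)
-P(h) = -(90 + 0² + 157*0) = -(90 + 0 + 0) = -1*90 = -90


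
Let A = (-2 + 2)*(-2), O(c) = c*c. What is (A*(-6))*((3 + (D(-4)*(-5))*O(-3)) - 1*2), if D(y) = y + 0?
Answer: 0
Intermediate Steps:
D(y) = y
O(c) = c²
A = 0 (A = 0*(-2) = 0)
(A*(-6))*((3 + (D(-4)*(-5))*O(-3)) - 1*2) = (0*(-6))*((3 - 4*(-5)*(-3)²) - 1*2) = 0*((3 + 20*9) - 2) = 0*((3 + 180) - 2) = 0*(183 - 2) = 0*181 = 0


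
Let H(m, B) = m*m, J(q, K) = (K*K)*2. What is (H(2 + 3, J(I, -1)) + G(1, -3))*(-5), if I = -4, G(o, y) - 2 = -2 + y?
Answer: -110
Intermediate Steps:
G(o, y) = y (G(o, y) = 2 + (-2 + y) = y)
J(q, K) = 2*K² (J(q, K) = K²*2 = 2*K²)
H(m, B) = m²
(H(2 + 3, J(I, -1)) + G(1, -3))*(-5) = ((2 + 3)² - 3)*(-5) = (5² - 3)*(-5) = (25 - 3)*(-5) = 22*(-5) = -110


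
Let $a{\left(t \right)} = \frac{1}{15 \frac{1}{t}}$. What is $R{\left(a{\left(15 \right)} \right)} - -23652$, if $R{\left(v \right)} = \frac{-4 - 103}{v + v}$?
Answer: $\frac{47197}{2} \approx 23599.0$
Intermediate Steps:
$a{\left(t \right)} = \frac{t}{15}$
$R{\left(v \right)} = - \frac{107}{2 v}$
$R{\left(a{\left(15 \right)} \right)} - -23652 = - \frac{107}{2 \cdot \frac{1}{15} \cdot 15} - -23652 = - \frac{107}{2 \cdot 1} + 23652 = \left(- \frac{107}{2}\right) 1 + 23652 = - \frac{107}{2} + 23652 = \frac{47197}{2}$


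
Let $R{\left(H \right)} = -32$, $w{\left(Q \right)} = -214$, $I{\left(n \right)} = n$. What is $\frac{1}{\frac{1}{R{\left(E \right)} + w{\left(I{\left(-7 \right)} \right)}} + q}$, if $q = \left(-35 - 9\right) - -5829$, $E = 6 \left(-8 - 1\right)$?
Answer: $\frac{246}{1423109} \approx 0.00017286$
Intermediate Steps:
$E = -54$ ($E = 6 \left(-9\right) = -54$)
$q = 5785$ ($q = -44 + 5829 = 5785$)
$\frac{1}{\frac{1}{R{\left(E \right)} + w{\left(I{\left(-7 \right)} \right)}} + q} = \frac{1}{\frac{1}{-32 - 214} + 5785} = \frac{1}{\frac{1}{-246} + 5785} = \frac{1}{- \frac{1}{246} + 5785} = \frac{1}{\frac{1423109}{246}} = \frac{246}{1423109}$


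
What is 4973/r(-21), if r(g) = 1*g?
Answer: -4973/21 ≈ -236.81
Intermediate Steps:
r(g) = g
4973/r(-21) = 4973/(-21) = 4973*(-1/21) = -4973/21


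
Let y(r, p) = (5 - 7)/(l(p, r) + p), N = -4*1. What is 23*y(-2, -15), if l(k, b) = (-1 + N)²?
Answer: -23/5 ≈ -4.6000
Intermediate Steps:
N = -4
l(k, b) = 25 (l(k, b) = (-1 - 4)² = (-5)² = 25)
y(r, p) = -2/(25 + p) (y(r, p) = (5 - 7)/(25 + p) = -2/(25 + p))
23*y(-2, -15) = 23*(-2/(25 - 15)) = 23*(-2/10) = 23*(-2*⅒) = 23*(-⅕) = -23/5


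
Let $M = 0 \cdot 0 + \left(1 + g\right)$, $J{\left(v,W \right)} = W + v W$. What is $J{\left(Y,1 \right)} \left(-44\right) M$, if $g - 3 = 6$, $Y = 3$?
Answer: $-1760$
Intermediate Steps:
$g = 9$ ($g = 3 + 6 = 9$)
$J{\left(v,W \right)} = W + W v$
$M = 10$ ($M = 0 \cdot 0 + \left(1 + 9\right) = 0 + 10 = 10$)
$J{\left(Y,1 \right)} \left(-44\right) M = 1 \left(1 + 3\right) \left(-44\right) 10 = 1 \cdot 4 \left(-44\right) 10 = 4 \left(-44\right) 10 = \left(-176\right) 10 = -1760$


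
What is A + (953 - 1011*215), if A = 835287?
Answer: 618875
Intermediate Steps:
A + (953 - 1011*215) = 835287 + (953 - 1011*215) = 835287 + (953 - 217365) = 835287 - 216412 = 618875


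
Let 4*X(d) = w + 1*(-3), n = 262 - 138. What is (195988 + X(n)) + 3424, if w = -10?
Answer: 797635/4 ≈ 1.9941e+5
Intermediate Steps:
n = 124
X(d) = -13/4 (X(d) = (-10 + 1*(-3))/4 = (-10 - 3)/4 = (¼)*(-13) = -13/4)
(195988 + X(n)) + 3424 = (195988 - 13/4) + 3424 = 783939/4 + 3424 = 797635/4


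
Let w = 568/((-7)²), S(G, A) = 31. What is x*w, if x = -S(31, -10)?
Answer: -17608/49 ≈ -359.35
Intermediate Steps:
x = -31 (x = -1*31 = -31)
w = 568/49 ≈ 11.592
x*w = -31*568/49 = -17608/49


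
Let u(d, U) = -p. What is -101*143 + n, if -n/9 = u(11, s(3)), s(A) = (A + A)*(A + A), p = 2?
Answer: -14425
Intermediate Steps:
s(A) = 4*A² (s(A) = (2*A)*(2*A) = 4*A²)
u(d, U) = -2 (u(d, U) = -1*2 = -2)
n = 18 (n = -9*(-2) = 18)
-101*143 + n = -101*143 + 18 = -14443 + 18 = -14425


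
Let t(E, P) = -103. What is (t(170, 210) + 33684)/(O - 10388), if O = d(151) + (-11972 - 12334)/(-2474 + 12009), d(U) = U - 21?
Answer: -320194835/97834336 ≈ -3.2728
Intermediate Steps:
d(U) = -21 + U
O = 1215244/9535 (O = (-21 + 151) + (-11972 - 12334)/(-2474 + 12009) = 130 - 24306/9535 = 1215244/9535 ≈ 127.45)
(t(170, 210) + 33684)/(O - 10388) = (-103 + 33684)/(1215244/9535 - 10388) = 33581/(-97834336/9535) = 33581*(-9535/97834336) = -320194835/97834336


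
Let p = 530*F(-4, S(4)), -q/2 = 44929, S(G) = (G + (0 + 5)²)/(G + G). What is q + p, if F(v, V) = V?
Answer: -351747/4 ≈ -87937.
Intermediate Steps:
S(G) = (25 + G)/(2*G) (S(G) = (G + 5²)/((2*G)) = (G + 25)*(1/(2*G)) = (25 + G)*(1/(2*G)) = (25 + G)/(2*G))
q = -89858 (q = -2*44929 = -89858)
p = 7685/4 (p = 530*((½)*(25 + 4)/4) = 530*((½)*(¼)*29) = 530*(29/8) = 7685/4 ≈ 1921.3)
q + p = -89858 + 7685/4 = -351747/4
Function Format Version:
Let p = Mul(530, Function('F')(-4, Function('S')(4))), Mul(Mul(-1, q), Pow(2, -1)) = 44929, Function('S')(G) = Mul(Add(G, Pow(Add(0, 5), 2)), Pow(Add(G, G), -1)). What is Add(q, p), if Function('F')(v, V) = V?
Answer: Rational(-351747, 4) ≈ -87937.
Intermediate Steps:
Function('S')(G) = Mul(Rational(1, 2), Pow(G, -1), Add(25, G)) (Function('S')(G) = Mul(Add(G, Pow(5, 2)), Pow(Mul(2, G), -1)) = Mul(Add(G, 25), Mul(Rational(1, 2), Pow(G, -1))) = Mul(Add(25, G), Mul(Rational(1, 2), Pow(G, -1))) = Mul(Rational(1, 2), Pow(G, -1), Add(25, G)))
q = -89858 (q = Mul(-2, 44929) = -89858)
p = Rational(7685, 4) (p = Mul(530, Mul(Rational(1, 2), Pow(4, -1), Add(25, 4))) = Mul(530, Mul(Rational(1, 2), Rational(1, 4), 29)) = Mul(530, Rational(29, 8)) = Rational(7685, 4) ≈ 1921.3)
Add(q, p) = Add(-89858, Rational(7685, 4)) = Rational(-351747, 4)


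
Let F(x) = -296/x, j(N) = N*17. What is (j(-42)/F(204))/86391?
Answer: 2023/355163 ≈ 0.0056960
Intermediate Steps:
j(N) = 17*N
(j(-42)/F(204))/86391 = ((17*(-42))/((-296/204)))/86391 = -714/((-296*1/204))*(1/86391) = -714/(-74/51)*(1/86391) = -714*(-51/74)*(1/86391) = (18207/37)*(1/86391) = 2023/355163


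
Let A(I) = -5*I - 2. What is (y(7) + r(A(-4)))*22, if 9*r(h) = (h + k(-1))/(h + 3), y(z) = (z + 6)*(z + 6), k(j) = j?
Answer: 703076/189 ≈ 3720.0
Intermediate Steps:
y(z) = (6 + z)² (y(z) = (6 + z)*(6 + z) = (6 + z)²)
A(I) = -2 - 5*I
r(h) = (-1 + h)/(9*(3 + h)) (r(h) = ((h - 1)/(h + 3))/9 = ((-1 + h)/(3 + h))/9 = (-1 + h)/(9*(3 + h)))
(y(7) + r(A(-4)))*22 = ((6 + 7)² + (-1 + (-2 - 5*(-4)))/(9*(3 + (-2 - 5*(-4)))))*22 = (13² + (-1 + (-2 + 20))/(9*(3 + (-2 + 20))))*22 = (169 + (-1 + 18)/(9*(3 + 18)))*22 = (169 + (⅑)*17/21)*22 = (169 + (⅑)*(1/21)*17)*22 = (169 + 17/189)*22 = (31958/189)*22 = 703076/189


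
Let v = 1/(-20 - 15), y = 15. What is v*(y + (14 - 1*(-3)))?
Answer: -32/35 ≈ -0.91429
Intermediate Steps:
v = -1/35 (v = 1/(-35) = -1/35 ≈ -0.028571)
v*(y + (14 - 1*(-3))) = -(15 + (14 - 1*(-3)))/35 = -(15 + (14 + 3))/35 = -(15 + 17)/35 = -1/35*32 = -32/35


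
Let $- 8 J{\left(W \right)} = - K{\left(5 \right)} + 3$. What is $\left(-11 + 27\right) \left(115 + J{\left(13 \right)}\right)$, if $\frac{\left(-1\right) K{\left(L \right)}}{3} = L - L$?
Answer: $1834$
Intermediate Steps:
$K{\left(L \right)} = 0$ ($K{\left(L \right)} = - 3 \left(L - L\right) = \left(-3\right) 0 = 0$)
$J{\left(W \right)} = - \frac{3}{8}$ ($J{\left(W \right)} = - \frac{\left(-1\right) 0 + 3}{8} = - \frac{0 + 3}{8} = \left(- \frac{1}{8}\right) 3 = - \frac{3}{8}$)
$\left(-11 + 27\right) \left(115 + J{\left(13 \right)}\right) = \left(-11 + 27\right) \left(115 - \frac{3}{8}\right) = 16 \cdot \frac{917}{8} = 1834$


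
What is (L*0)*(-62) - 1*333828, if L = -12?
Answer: -333828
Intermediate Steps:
(L*0)*(-62) - 1*333828 = -12*0*(-62) - 1*333828 = 0*(-62) - 333828 = 0 - 333828 = -333828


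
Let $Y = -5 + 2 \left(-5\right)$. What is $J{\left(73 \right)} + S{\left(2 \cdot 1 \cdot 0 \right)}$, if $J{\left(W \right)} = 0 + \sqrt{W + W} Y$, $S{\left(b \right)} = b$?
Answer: $- 15 \sqrt{146} \approx -181.25$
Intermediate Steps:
$Y = -15$ ($Y = -5 - 10 = -15$)
$J{\left(W \right)} = - 15 \sqrt{2} \sqrt{W}$ ($J{\left(W \right)} = 0 + \sqrt{W + W} \left(-15\right) = 0 + \sqrt{2 W} \left(-15\right) = 0 + \sqrt{2} \sqrt{W} \left(-15\right) = 0 - 15 \sqrt{2} \sqrt{W} = - 15 \sqrt{2} \sqrt{W}$)
$J{\left(73 \right)} + S{\left(2 \cdot 1 \cdot 0 \right)} = - 15 \sqrt{2} \sqrt{73} + 2 \cdot 1 \cdot 0 = - 15 \sqrt{146} + 2 \cdot 0 = - 15 \sqrt{146} + 0 = - 15 \sqrt{146}$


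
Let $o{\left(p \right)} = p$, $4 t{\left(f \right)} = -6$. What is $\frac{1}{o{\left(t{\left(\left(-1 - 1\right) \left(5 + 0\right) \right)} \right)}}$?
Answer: $- \frac{2}{3} \approx -0.66667$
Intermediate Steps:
$t{\left(f \right)} = - \frac{3}{2}$ ($t{\left(f \right)} = \frac{1}{4} \left(-6\right) = - \frac{3}{2}$)
$\frac{1}{o{\left(t{\left(\left(-1 - 1\right) \left(5 + 0\right) \right)} \right)}} = \frac{1}{- \frac{3}{2}} = - \frac{2}{3}$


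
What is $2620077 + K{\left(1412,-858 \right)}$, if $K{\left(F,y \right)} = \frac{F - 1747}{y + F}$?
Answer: $\frac{1451522323}{554} \approx 2.6201 \cdot 10^{6}$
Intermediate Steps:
$K{\left(F,y \right)} = \frac{-1747 + F}{F + y}$
$2620077 + K{\left(1412,-858 \right)} = 2620077 + \frac{-1747 + 1412}{1412 - 858} = 2620077 + \frac{1}{554} \left(-335\right) = 2620077 - \frac{335}{554} = \frac{1451522323}{554}$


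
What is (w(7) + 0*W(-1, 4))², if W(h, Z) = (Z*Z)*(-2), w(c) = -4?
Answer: 16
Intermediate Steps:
W(h, Z) = -2*Z² (W(h, Z) = Z²*(-2) = -2*Z²)
(w(7) + 0*W(-1, 4))² = (-4 + 0*(-2*4²))² = (-4 + 0*(-2*16))² = (-4 + 0*(-32))² = (-4 + 0)² = (-4)² = 16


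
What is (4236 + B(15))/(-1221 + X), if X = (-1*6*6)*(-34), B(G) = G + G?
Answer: 1422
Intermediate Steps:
B(G) = 2*G
X = 1224 (X = -6*6*(-34) = -36*(-34) = 1224)
(4236 + B(15))/(-1221 + X) = (4236 + 2*15)/(-1221 + 1224) = (4236 + 30)/3 = 4266*(⅓) = 1422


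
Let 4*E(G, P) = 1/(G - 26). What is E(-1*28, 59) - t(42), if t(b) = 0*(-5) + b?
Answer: -9073/216 ≈ -42.005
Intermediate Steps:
t(b) = b (t(b) = 0 + b = b)
E(G, P) = 1/(4*(-26 + G)) (E(G, P) = 1/(4*(G - 26)) = 1/(4*(-26 + G)))
E(-1*28, 59) - t(42) = 1/(4*(-26 - 1*28)) - 1*42 = 1/(4*(-26 - 28)) - 42 = (¼)/(-54) - 42 = (¼)*(-1/54) - 42 = -1/216 - 42 = -9073/216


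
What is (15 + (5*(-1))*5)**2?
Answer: 100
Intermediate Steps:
(15 + (5*(-1))*5)**2 = (15 - 5*5)**2 = (15 - 25)**2 = (-10)**2 = 100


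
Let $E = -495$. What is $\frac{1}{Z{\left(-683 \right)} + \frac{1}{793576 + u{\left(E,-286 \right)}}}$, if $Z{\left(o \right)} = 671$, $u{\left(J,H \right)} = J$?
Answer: $\frac{793081}{532157352} \approx 0.0014903$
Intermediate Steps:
$\frac{1}{Z{\left(-683 \right)} + \frac{1}{793576 + u{\left(E,-286 \right)}}} = \frac{1}{671 + \frac{1}{793576 - 495}} = \frac{1}{671 + \frac{1}{793081}} = \frac{1}{\frac{532157352}{793081}} = \frac{793081}{532157352}$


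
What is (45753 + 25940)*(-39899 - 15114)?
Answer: -3944047009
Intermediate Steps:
(45753 + 25940)*(-39899 - 15114) = 71693*(-55013) = -3944047009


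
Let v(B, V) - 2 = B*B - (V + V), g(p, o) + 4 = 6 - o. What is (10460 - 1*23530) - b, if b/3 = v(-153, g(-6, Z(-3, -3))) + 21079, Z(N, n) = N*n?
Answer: -146582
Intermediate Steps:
g(p, o) = 2 - o (g(p, o) = -4 + (6 - o) = 2 - o)
v(B, V) = 2 + B² - 2*V (v(B, V) = 2 + (B*B - (V + V)) = 2 + (B² - 2*V) = 2 + B² - 2*V)
b = 133512 (b = 3*((2 + (-153)² - 2*(2 - (-3)*(-3))) + 21079) = 3*((2 + 23409 - 2*(2 - 1*9)) + 21079) = 3*((2 + 23409 - 2*(2 - 9)) + 21079) = 3*((2 + 23409 - 2*(-7)) + 21079) = 3*((2 + 23409 + 14) + 21079) = 3*(23425 + 21079) = 3*44504 = 133512)
(10460 - 1*23530) - b = (10460 - 1*23530) - 1*133512 = (10460 - 23530) - 133512 = -13070 - 133512 = -146582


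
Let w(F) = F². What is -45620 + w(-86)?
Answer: -38224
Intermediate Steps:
-45620 + w(-86) = -45620 + (-86)² = -45620 + 7396 = -38224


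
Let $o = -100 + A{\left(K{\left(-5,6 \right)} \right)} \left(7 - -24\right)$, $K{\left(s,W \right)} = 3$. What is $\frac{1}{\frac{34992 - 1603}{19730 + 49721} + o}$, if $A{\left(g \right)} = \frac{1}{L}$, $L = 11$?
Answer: $- \frac{763961}{73875840} \approx -0.010341$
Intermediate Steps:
$A{\left(g \right)} = \frac{1}{11}$
$o = - \frac{1069}{11}$ ($o = -100 + \frac{7 - -24}{11} = -100 + \frac{7 + 24}{11} = -100 + \frac{1}{11} \cdot 31 = -100 + \frac{31}{11} = - \frac{1069}{11} \approx -97.182$)
$\frac{1}{\frac{34992 - 1603}{19730 + 49721} + o} = \frac{1}{\frac{34992 - 1603}{19730 + 49721} - \frac{1069}{11}} = \frac{1}{\frac{33389}{69451} - \frac{1069}{11}} = \frac{1}{- \frac{73875840}{763961}} = - \frac{763961}{73875840}$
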